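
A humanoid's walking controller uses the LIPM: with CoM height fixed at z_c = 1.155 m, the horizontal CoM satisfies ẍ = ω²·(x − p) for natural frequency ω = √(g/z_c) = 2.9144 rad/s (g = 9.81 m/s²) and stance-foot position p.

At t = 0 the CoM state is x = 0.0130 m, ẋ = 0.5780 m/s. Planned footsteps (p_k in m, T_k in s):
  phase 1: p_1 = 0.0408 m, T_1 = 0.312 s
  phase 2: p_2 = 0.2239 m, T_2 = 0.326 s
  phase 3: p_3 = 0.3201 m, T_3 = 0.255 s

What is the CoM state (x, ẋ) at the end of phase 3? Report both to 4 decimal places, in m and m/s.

x = 0.8240, ẋ = 1.7489

phase 1: p=0.0408, T=0.312, ωT=0.909293, cosh=1.442688, sinh=1.039879; start (x,ẋ)=(0.013000, 0.578000) → end (x,ẋ)=(0.206928, 0.749622)
phase 2: p=0.2239, T=0.326, ωT=0.950094, cosh=1.486329, sinh=1.099625; start (x,ẋ)=(0.206928, 0.749622) → end (x,ẋ)=(0.481512, 1.059794)
phase 3: p=0.3201, T=0.255, ωT=0.743172, cosh=1.289099, sinh=0.813496; start (x,ẋ)=(0.481512, 1.059794) → end (x,ẋ)=(0.823995, 1.748862)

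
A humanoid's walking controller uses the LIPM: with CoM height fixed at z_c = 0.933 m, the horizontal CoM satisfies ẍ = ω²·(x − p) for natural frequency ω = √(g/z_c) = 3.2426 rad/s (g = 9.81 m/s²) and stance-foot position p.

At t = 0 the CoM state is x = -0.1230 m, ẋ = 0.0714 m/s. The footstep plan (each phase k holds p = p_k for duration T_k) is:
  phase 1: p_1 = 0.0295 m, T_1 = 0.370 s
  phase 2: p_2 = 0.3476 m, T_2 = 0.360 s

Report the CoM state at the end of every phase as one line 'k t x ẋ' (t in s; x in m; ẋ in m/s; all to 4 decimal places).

phase 1: p=0.0295, T=0.370, ωT=1.199762, cosh=1.810296, sinh=1.509030; start (x,ẋ)=(-0.123000, 0.071400) → end (x,ẋ)=(-0.213342, -0.616955)
phase 2: p=0.3476, T=0.360, ωT=1.167336, cosh=1.762308, sinh=1.451113; start (x,ẋ)=(-0.213342, -0.616955) → end (x,ẋ)=(-0.917050, -3.726711)

1 0.3700 -0.2133 -0.6170
2 0.7300 -0.9170 -3.7267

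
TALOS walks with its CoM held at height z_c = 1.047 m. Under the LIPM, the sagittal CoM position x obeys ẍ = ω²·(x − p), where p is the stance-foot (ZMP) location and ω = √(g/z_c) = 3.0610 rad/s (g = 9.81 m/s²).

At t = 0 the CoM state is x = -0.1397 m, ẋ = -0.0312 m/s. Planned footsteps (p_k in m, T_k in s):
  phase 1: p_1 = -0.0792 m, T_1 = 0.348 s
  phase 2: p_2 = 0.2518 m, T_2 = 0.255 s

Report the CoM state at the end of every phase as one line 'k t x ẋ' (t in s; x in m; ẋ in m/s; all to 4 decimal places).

1 0.3480 -0.1904 -0.2874
2 0.6030 -0.4131 -1.5467

phase 1: p=-0.0792, T=0.348, ωT=1.065228, cosh=1.623075, sinh=1.278426; start (x,ẋ)=(-0.139700, -0.031200) → end (x,ẋ)=(-0.190427, -0.287392)
phase 2: p=0.2518, T=0.255, ωT=0.780555, cosh=1.320417, sinh=0.862266; start (x,ẋ)=(-0.190427, -0.287392) → end (x,ẋ)=(-0.413081, -1.546689)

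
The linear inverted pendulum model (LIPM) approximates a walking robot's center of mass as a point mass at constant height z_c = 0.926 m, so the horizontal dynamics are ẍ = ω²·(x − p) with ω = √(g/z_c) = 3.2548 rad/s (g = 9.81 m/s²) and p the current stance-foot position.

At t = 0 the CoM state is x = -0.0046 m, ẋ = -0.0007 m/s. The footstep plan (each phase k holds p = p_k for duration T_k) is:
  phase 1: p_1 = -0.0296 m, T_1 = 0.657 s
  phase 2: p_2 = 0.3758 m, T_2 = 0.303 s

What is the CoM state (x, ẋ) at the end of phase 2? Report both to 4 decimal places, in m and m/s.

x = 0.0392, ẋ = -0.6069

phase 1: p=-0.0296, T=0.657, ωT=2.138404, cosh=4.301861, sinh=4.184019; start (x,ẋ)=(-0.004600, -0.000700) → end (x,ẋ)=(0.077047, 0.337442)
phase 2: p=0.3758, T=0.303, ωT=0.986204, cosh=1.527014, sinh=1.154025; start (x,ẋ)=(0.077047, 0.337442) → end (x,ẋ)=(0.039243, -0.606874)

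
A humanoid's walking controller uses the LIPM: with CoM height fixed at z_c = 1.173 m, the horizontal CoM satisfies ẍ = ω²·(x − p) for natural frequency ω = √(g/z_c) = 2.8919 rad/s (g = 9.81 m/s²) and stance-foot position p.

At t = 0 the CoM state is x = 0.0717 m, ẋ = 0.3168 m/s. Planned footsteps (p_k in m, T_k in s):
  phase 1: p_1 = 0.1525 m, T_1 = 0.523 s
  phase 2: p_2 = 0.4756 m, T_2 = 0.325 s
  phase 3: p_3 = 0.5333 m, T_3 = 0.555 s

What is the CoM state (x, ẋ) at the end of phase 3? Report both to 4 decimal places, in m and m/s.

phase 1: p=0.1525, T=0.523, ωT=1.512464, cosh=2.379132, sinh=2.158765; start (x,ẋ)=(0.071700, 0.316800) → end (x,ẋ)=(0.196753, 0.249280)
phase 2: p=0.4756, T=0.325, ωT=0.939868, cosh=1.475161, sinh=1.084481; start (x,ẋ)=(0.196753, 0.249280) → end (x,ẋ)=(0.157738, -0.506795)
phase 3: p=0.5333, T=0.555, ωT=1.605005, cosh=2.589385, sinh=2.388497; start (x,ẋ)=(0.157738, -0.506795) → end (x,ẋ)=(-0.857751, -3.906406)

x = -0.8578, ẋ = -3.9064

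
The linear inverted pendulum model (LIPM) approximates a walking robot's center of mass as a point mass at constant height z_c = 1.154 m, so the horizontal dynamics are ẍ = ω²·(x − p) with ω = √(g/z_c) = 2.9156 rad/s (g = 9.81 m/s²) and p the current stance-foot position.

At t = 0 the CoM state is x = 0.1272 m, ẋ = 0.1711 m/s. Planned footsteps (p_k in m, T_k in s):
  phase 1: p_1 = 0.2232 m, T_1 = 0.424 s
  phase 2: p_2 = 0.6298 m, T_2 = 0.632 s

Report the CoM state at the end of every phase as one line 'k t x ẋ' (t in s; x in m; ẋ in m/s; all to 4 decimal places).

phase 1: p=0.2232, T=0.424, ωT=1.236214, cosh=1.866519, sinh=1.576037; start (x,ẋ)=(0.127200, 0.171100) → end (x,ẋ)=(0.136503, -0.121768)
phase 2: p=0.6298, T=0.632, ωT=1.842659, cosh=3.235850, sinh=3.077454; start (x,ẋ)=(0.136503, -0.121768) → end (x,ẋ)=(-1.094963, -4.820193)

1 0.4240 0.1365 -0.1218
2 1.0560 -1.0950 -4.8202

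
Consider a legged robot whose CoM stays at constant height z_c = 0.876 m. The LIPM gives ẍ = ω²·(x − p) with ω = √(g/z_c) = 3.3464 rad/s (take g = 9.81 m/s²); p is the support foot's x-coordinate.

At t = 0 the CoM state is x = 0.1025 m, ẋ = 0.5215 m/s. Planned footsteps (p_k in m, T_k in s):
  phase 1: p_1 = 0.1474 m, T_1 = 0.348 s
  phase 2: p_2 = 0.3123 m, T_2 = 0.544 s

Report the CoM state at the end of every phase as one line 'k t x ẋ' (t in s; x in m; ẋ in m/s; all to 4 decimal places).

phase 1: p=0.1474, T=0.348, ωT=1.164547, cosh=1.758268, sinh=1.446204; start (x,ẋ)=(0.102500, 0.521500) → end (x,ẋ)=(0.293829, 0.699640)
phase 2: p=0.3123, T=0.544, ωT=1.820442, cosh=3.168269, sinh=3.006315; start (x,ẋ)=(0.293829, 0.699640) → end (x,ẋ)=(0.882316, 2.030821)

1 0.3480 0.2938 0.6996
2 0.8920 0.8823 2.0308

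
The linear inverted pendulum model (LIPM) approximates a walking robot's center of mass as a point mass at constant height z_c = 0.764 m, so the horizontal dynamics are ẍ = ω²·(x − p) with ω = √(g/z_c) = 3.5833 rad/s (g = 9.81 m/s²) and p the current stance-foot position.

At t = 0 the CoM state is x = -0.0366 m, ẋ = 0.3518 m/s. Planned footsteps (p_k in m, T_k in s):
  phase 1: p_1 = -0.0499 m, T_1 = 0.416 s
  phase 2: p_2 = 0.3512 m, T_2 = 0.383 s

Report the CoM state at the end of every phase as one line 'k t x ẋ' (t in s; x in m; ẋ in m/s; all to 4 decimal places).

1 0.4160 0.1880 0.9210
2 0.7990 0.4831 0.8542

phase 1: p=-0.0499, T=0.416, ωT=1.490653, cosh=2.332609, sinh=2.107384; start (x,ẋ)=(-0.036600, 0.351800) → end (x,ẋ)=(0.188022, 0.921045)
phase 2: p=0.3512, T=0.383, ωT=1.372404, cosh=2.099160, sinh=1.845663; start (x,ẋ)=(0.188022, 0.921045) → end (x,ẋ)=(0.483069, 0.854231)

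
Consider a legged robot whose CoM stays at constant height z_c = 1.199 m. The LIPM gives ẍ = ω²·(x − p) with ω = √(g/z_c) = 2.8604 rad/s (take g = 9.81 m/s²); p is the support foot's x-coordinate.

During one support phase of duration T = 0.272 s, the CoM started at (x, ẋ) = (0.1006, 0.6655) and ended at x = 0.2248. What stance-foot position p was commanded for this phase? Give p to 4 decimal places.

ωT = 2.8604·0.272 = 0.778029; cosh(ωT) = 1.318243, sinh(ωT) = 0.858933
x(T) = p + (x₀−p)·cosh(ωT) + (ẋ₀/ω)·sinh(ωT) ⇒ p·(1 − cosh) = x(T) − x₀·cosh − (ẋ₀/ω)·sinh
numerator   = 0.2248 − (0.1006)·1.318243 − (0.6655/2.8604)·0.858933 = -0.107654
denominator = 1 − 1.318243 = -0.318243
p = -0.107654 / -0.318243 = 0.3383

p = 0.3383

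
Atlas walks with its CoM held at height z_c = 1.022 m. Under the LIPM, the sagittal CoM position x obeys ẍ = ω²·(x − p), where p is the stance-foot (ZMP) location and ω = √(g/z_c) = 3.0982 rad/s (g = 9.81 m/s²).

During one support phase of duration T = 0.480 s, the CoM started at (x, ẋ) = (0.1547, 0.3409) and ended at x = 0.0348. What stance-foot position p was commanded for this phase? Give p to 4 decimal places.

ωT = 3.0982·0.480 = 1.487136; cosh(ωT) = 2.325212, sinh(ωT) = 2.099193
x(T) = p + (x₀−p)·cosh(ωT) + (ẋ₀/ω)·sinh(ωT) ⇒ p·(1 − cosh) = x(T) − x₀·cosh − (ẋ₀/ω)·sinh
numerator   = 0.0348 − (0.1547)·2.325212 − (0.3409/3.0982)·2.099193 = -0.555888
denominator = 1 − 2.325212 = -1.325212
p = -0.555888 / -1.325212 = 0.4195

p = 0.4195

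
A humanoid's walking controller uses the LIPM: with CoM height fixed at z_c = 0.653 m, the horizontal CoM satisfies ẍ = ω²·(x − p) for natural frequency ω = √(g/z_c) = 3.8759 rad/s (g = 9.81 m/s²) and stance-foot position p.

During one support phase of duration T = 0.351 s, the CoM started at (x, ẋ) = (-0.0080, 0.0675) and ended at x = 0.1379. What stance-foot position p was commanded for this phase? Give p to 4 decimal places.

ωT = 3.8759·0.351 = 1.360441; cosh(ωT) = 2.077230, sinh(ωT) = 1.820682
x(T) = p + (x₀−p)·cosh(ωT) + (ẋ₀/ω)·sinh(ωT) ⇒ p·(1 − cosh) = x(T) − x₀·cosh − (ẋ₀/ω)·sinh
numerator   = 0.1379 − (-0.0080)·2.077230 − (0.0675/3.8759)·1.820682 = 0.122810
denominator = 1 − 2.077230 = -1.077230
p = 0.122810 / -1.077230 = -0.1140

p = -0.1140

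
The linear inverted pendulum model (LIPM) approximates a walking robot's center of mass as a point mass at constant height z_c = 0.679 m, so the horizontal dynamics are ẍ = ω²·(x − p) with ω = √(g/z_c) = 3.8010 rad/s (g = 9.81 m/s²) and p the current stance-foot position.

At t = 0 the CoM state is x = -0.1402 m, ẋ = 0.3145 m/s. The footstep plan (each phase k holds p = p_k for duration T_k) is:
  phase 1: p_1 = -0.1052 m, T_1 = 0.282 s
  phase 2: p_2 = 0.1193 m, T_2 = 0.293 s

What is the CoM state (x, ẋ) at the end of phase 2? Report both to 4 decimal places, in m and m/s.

x = -0.0537, ẋ = -0.3271

phase 1: p=-0.1052, T=0.282, ωT=1.071882, cosh=1.631617, sinh=1.289254; start (x,ẋ)=(-0.140200, 0.314500) → end (x,ẋ)=(-0.055632, 0.341628)
phase 2: p=0.1193, T=0.293, ωT=1.113693, cosh=1.686965, sinh=1.358620; start (x,ẋ)=(-0.055632, 0.341628) → end (x,ẋ)=(-0.053693, -0.327055)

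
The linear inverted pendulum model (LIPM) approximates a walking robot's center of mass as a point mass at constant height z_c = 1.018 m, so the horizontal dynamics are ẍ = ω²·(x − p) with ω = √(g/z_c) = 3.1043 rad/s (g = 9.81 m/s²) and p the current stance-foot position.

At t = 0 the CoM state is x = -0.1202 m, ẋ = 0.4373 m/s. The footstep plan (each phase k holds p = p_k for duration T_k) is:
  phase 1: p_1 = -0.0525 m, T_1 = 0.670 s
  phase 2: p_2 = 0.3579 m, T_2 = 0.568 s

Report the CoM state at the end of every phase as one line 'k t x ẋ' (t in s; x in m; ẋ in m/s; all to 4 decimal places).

phase 1: p=-0.0525, T=0.670, ωT=2.079881, cosh=4.064231, sinh=3.939286; start (x,ẋ)=(-0.120200, 0.437300) → end (x,ẋ)=(0.227275, 0.949403)
phase 2: p=0.3579, T=0.568, ωT=1.763242, cosh=3.001401, sinh=2.829913; start (x,ẋ)=(0.227275, 0.949403) → end (x,ẋ)=(0.831329, 1.702015)

1 0.6700 0.2273 0.9494
2 1.2380 0.8313 1.7020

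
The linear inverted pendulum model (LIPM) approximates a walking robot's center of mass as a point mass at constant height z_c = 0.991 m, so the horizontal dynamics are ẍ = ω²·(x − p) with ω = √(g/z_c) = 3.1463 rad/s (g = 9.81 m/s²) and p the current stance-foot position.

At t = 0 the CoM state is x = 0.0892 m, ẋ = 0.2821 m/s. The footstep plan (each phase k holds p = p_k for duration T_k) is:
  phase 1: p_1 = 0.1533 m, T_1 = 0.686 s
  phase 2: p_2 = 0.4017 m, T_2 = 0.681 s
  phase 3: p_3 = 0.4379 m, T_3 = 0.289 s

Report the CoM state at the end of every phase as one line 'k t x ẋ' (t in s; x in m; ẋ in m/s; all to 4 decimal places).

phase 1: p=0.1533, T=0.686, ωT=2.158362, cosh=4.386229, sinh=4.270715; start (x,ẋ)=(0.089200, 0.282100) → end (x,ẋ)=(0.255059, 0.376047)
phase 2: p=0.4017, T=0.681, ωT=2.142630, cosh=4.319584, sinh=4.202239; start (x,ẋ)=(0.255059, 0.376047) → end (x,ẋ)=(0.270524, -0.314452)
phase 3: p=0.4379, T=0.289, ωT=0.909281, cosh=1.442675, sinh=1.039861; start (x,ẋ)=(0.270524, -0.314452) → end (x,ẋ)=(0.092503, -1.001261)

1 0.6860 0.2551 0.3760
2 1.3670 0.2705 -0.3145
3 1.6560 0.0925 -1.0013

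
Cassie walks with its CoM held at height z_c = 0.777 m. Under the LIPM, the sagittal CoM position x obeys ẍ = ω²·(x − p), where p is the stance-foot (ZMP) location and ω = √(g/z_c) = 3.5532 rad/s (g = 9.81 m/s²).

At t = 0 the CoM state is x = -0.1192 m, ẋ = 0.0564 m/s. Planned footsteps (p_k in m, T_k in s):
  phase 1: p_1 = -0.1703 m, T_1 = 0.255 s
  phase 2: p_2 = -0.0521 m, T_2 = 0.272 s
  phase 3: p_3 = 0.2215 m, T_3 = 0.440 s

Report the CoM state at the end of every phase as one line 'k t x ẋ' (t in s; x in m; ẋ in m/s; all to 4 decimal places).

1 0.2550 -0.0803 0.2691
2 0.5270 -0.0094 0.2922
3 0.9670 -0.1662 -1.1446

phase 1: p=-0.1703, T=0.255, ωT=0.906066, cosh=1.439340, sinh=1.035229; start (x,ẋ)=(-0.119200, 0.056400) → end (x,ẋ)=(-0.080318, 0.269144)
phase 2: p=-0.0521, T=0.272, ωT=0.966470, cosh=1.504537, sinh=1.124113; start (x,ẋ)=(-0.080318, 0.269144) → end (x,ẋ)=(-0.009406, 0.292230)
phase 3: p=0.2215, T=0.440, ωT=1.563408, cosh=2.492244, sinh=2.282823; start (x,ẋ)=(-0.009406, 0.292230) → end (x,ẋ)=(-0.166226, -1.144648)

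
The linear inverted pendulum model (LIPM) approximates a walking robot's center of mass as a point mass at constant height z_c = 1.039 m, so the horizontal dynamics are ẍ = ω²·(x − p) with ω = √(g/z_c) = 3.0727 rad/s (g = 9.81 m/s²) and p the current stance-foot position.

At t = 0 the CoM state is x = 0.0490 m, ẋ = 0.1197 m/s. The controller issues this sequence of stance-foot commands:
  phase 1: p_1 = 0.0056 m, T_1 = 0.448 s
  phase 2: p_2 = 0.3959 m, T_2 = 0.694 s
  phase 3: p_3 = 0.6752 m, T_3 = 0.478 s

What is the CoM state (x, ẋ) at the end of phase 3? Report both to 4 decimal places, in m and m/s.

phase 1: p=0.0056, T=0.448, ωT=1.376570, cosh=2.106866, sinh=1.854423; start (x,ẋ)=(0.049000, 0.119700) → end (x,ẋ)=(0.169279, 0.499489)
phase 2: p=0.3959, T=0.694, ωT=2.132454, cosh=4.277043, sinh=4.158497; start (x,ẋ)=(0.169279, 0.499489) → end (x,ẋ)=(0.102624, -0.759388)
phase 3: p=0.6752, T=0.478, ωT=1.468751, cosh=2.287009, sinh=2.056796; start (x,ẋ)=(0.102624, -0.759388) → end (x,ẋ)=(-1.142603, -5.355357)

x = -1.1426, ẋ = -5.3554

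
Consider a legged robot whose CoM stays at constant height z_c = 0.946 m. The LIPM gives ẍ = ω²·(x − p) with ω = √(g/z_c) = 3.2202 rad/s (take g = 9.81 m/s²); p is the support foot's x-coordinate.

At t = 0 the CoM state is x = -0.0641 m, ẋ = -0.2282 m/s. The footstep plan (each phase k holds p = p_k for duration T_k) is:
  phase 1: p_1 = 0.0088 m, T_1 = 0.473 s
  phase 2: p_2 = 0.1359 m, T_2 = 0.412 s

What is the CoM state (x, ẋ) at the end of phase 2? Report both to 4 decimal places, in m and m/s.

phase 1: p=0.0088, T=0.473, ωT=1.523155, cosh=2.402347, sinh=2.184324; start (x,ẋ)=(-0.064100, -0.228200) → end (x,ẋ)=(-0.321124, -1.060991)
phase 2: p=0.1359, T=0.412, ωT=1.326722, cosh=2.017008, sinh=1.751663; start (x,ẋ)=(-0.321124, -1.060991) → end (x,ẋ)=(-1.363058, -4.717963)

x = -1.3631, ẋ = -4.7180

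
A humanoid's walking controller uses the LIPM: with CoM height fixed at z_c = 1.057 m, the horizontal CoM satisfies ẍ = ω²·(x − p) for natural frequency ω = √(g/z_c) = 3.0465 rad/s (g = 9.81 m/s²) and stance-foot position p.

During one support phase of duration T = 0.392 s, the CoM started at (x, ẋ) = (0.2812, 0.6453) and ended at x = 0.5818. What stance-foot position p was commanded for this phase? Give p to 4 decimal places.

ωT = 3.0465·0.392 = 1.194228; cosh(ωT) = 1.801973, sinh(ωT) = 1.499035
x(T) = p + (x₀−p)·cosh(ωT) + (ẋ₀/ω)·sinh(ωT) ⇒ p·(1 − cosh) = x(T) − x₀·cosh − (ẋ₀/ω)·sinh
numerator   = 0.5818 − (0.2812)·1.801973 − (0.6453/3.0465)·1.499035 = -0.242436
denominator = 1 − 1.801973 = -0.801973
p = -0.242436 / -0.801973 = 0.3023

p = 0.3023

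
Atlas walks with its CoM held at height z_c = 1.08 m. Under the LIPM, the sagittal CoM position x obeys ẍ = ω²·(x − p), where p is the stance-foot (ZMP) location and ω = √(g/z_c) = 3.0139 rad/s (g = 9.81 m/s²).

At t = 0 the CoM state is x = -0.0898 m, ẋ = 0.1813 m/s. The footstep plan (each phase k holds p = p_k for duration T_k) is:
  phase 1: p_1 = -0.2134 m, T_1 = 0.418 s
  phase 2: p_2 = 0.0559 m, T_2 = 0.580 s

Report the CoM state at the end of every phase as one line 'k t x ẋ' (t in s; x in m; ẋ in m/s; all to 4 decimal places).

1 0.4180 0.1194 0.9489
2 0.9980 1.1207 3.3409

phase 1: p=-0.2134, T=0.418, ωT=1.259810, cosh=1.904230, sinh=1.620522; start (x,ẋ)=(-0.089800, 0.181300) → end (x,ẋ)=(0.119445, 0.948911)
phase 2: p=0.0559, T=0.580, ωT=1.748062, cosh=2.958786, sinh=2.784675; start (x,ẋ)=(0.119445, 0.948911) → end (x,ẋ)=(1.120656, 3.340938)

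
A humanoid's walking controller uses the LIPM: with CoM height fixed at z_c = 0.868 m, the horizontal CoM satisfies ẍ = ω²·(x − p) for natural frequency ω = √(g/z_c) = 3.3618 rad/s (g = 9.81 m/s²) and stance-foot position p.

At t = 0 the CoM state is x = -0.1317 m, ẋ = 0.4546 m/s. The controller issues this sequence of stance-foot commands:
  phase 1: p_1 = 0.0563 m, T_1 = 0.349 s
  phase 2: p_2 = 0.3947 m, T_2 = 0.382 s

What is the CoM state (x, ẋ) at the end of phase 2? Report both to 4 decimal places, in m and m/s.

phase 1: p=0.0563, T=0.349, ωT=1.173268, cosh=1.770947, sinh=1.461593; start (x,ẋ)=(-0.131700, 0.454600) → end (x,ẋ)=(-0.078994, -0.118681)
phase 2: p=0.3947, T=0.382, ωT=1.284208, cosh=1.944337, sinh=1.667467; start (x,ẋ)=(-0.078994, -0.118681) → end (x,ẋ)=(-0.585187, -2.886138)

x = -0.5852, ẋ = -2.8861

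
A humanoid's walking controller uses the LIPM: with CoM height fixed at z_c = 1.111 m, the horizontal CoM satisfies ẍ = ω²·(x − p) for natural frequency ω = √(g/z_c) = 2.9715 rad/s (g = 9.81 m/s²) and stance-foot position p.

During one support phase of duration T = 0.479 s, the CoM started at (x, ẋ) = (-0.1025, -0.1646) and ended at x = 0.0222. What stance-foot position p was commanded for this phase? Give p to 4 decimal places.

ωT = 2.9715·0.479 = 1.423348; cosh(ωT) = 2.195951, sinh(ωT) = 1.955045
x(T) = p + (x₀−p)·cosh(ωT) + (ẋ₀/ω)·sinh(ωT) ⇒ p·(1 − cosh) = x(T) − x₀·cosh − (ẋ₀/ω)·sinh
numerator   = 0.0222 − (-0.1025)·2.195951 − (-0.1646/2.9715)·1.955045 = 0.355581
denominator = 1 − 2.195951 = -1.195951
p = 0.355581 / -1.195951 = -0.2973

p = -0.2973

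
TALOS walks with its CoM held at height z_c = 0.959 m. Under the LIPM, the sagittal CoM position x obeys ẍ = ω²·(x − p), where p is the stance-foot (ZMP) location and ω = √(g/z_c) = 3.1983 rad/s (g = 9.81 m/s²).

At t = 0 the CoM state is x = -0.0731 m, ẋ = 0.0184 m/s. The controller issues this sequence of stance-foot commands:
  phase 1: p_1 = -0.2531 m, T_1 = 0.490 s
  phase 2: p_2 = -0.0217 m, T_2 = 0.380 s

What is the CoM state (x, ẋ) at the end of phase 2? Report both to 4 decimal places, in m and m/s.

phase 1: p=-0.2531, T=0.490, ωT=1.567167, cosh=2.500843, sinh=2.292207; start (x,ẋ)=(-0.073100, 0.018400) → end (x,ẋ)=(0.210239, 1.365626)
phase 2: p=-0.0217, T=0.380, ωT=1.215354, cosh=1.834046, sinh=1.537441; start (x,ẋ)=(0.210239, 1.365626) → end (x,ẋ)=(1.060151, 3.645110)

x = 1.0602, ẋ = 3.6451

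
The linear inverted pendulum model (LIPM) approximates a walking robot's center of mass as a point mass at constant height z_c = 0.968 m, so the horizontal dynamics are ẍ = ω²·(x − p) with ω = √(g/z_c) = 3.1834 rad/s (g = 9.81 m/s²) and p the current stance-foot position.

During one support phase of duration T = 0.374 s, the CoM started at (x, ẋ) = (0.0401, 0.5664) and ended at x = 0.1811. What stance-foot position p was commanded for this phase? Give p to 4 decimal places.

p = 0.1965

ωT = 3.1834·0.374 = 1.190592; cosh(ωT) = 1.796534, sinh(ωT) = 1.492493
x(T) = p + (x₀−p)·cosh(ωT) + (ẋ₀/ω)·sinh(ωT) ⇒ p·(1 − cosh) = x(T) − x₀·cosh − (ẋ₀/ω)·sinh
numerator   = 0.1811 − (0.0401)·1.796534 − (0.5664/3.1834)·1.492493 = -0.156490
denominator = 1 − 1.796534 = -0.796534
p = -0.156490 / -0.796534 = 0.1965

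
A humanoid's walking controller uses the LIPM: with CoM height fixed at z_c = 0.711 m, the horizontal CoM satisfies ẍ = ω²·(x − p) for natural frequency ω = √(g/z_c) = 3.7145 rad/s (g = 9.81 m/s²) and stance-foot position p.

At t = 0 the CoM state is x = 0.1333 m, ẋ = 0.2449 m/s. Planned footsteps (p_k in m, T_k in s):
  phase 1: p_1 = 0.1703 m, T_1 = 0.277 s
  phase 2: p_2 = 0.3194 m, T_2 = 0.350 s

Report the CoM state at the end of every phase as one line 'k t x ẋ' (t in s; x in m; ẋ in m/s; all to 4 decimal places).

1 0.2770 0.1924 0.2187
2 0.6270 0.1690 -0.3704

phase 1: p=0.1703, T=0.277, ωT=1.028917, cosh=1.577713, sinh=1.220319; start (x,ẋ)=(0.133300, 0.244900) → end (x,ẋ)=(0.192381, 0.218666)
phase 2: p=0.3194, T=0.350, ωT=1.300075, cosh=1.971042, sinh=1.698530; start (x,ẋ)=(0.192381, 0.218666) → end (x,ẋ)=(0.169030, -0.370387)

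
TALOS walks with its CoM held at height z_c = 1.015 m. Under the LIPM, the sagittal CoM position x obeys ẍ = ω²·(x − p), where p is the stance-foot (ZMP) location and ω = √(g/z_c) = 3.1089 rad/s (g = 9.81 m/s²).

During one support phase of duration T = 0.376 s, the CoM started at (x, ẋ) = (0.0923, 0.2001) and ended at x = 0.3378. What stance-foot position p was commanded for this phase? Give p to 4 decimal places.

p = -0.1064

ωT = 3.1089·0.376 = 1.168946; cosh(ωT) = 1.764647, sinh(ωT) = 1.453953
x(T) = p + (x₀−p)·cosh(ωT) + (ẋ₀/ω)·sinh(ωT) ⇒ p·(1 − cosh) = x(T) − x₀·cosh − (ẋ₀/ω)·sinh
numerator   = 0.3378 − (0.0923)·1.764647 − (0.2001/3.1089)·1.453953 = 0.081341
denominator = 1 − 1.764647 = -0.764647
p = 0.081341 / -0.764647 = -0.1064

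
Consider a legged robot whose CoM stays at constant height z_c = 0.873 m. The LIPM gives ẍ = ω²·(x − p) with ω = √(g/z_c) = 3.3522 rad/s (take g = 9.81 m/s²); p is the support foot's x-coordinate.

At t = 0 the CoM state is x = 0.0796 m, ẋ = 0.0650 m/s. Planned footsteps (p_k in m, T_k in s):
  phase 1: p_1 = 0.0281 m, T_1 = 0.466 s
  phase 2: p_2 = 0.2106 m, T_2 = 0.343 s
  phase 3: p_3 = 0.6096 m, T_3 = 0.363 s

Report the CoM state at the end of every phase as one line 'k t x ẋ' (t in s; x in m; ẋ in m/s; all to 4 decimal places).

phase 1: p=0.0281, T=0.466, ωT=1.562125, cosh=2.489318, sinh=2.279628; start (x,ẋ)=(0.079600, 0.065000) → end (x,ẋ)=(0.200502, 0.555357)
phase 2: p=0.2106, T=0.343, ωT=1.149805, cosh=1.737137, sinh=1.420439; start (x,ẋ)=(0.200502, 0.555357) → end (x,ẋ)=(0.428382, 0.916650)
phase 3: p=0.6096, T=0.363, ωT=1.216849, cosh=1.836346, sinh=1.540184; start (x,ẋ)=(0.428382, 0.916650) → end (x,ẋ)=(0.697981, 0.747659)

1 0.4660 0.2005 0.5554
2 0.8090 0.4284 0.9167
3 1.1720 0.6980 0.7477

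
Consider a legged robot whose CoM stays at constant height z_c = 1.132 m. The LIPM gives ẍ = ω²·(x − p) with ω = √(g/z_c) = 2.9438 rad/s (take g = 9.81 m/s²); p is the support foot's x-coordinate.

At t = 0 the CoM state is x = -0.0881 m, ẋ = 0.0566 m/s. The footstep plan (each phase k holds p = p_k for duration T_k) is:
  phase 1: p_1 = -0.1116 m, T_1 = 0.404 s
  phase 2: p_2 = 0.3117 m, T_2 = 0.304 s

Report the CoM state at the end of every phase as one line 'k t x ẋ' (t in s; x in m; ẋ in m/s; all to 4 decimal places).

phase 1: p=-0.1116, T=0.404, ωT=1.189295, cosh=1.794601, sinh=1.490165; start (x,ẋ)=(-0.088100, 0.056600) → end (x,ẋ)=(-0.040776, 0.204663)
phase 2: p=0.3117, T=0.304, ωT=0.894915, cosh=1.427885, sinh=1.019243; start (x,ẋ)=(-0.040776, 0.204663) → end (x,ẋ)=(-0.120734, -0.765350)

1 0.4040 -0.0408 0.2047
2 0.7080 -0.1207 -0.7653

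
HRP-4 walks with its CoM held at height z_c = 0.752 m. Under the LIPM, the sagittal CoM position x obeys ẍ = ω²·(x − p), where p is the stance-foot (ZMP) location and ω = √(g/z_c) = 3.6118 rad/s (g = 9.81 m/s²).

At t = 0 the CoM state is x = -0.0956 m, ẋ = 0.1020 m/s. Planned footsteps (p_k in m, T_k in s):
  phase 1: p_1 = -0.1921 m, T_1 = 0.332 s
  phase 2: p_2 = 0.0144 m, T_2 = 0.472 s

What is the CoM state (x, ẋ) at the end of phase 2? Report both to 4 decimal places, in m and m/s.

phase 1: p=-0.1921, T=0.332, ωT=1.199118, cosh=1.809324, sinh=1.507864; start (x,ẋ)=(-0.095600, 0.102000) → end (x,ẋ)=(0.025083, 0.710100)
phase 2: p=0.0144, T=0.472, ωT=1.704770, cosh=2.840966, sinh=2.659152; start (x,ẋ)=(0.025083, 0.710100) → end (x,ẋ)=(0.567554, 2.119974)

x = 0.5676, ẋ = 2.1200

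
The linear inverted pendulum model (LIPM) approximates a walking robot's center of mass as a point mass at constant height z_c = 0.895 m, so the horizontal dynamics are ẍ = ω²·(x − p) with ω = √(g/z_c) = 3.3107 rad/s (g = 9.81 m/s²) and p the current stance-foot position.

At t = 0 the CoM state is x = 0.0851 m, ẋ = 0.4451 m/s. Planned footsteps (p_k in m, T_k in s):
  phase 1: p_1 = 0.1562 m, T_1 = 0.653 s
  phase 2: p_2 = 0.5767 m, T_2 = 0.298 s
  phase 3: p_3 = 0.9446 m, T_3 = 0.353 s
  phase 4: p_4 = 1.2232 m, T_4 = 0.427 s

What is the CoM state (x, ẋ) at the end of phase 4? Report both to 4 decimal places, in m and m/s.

phase 1: p=0.1562, T=0.653, ωT=2.161887, cosh=4.401312, sinh=4.286204; start (x,ẋ)=(0.085100, 0.445100) → end (x,ẋ)=(0.419516, 0.950091)
phase 2: p=0.5767, T=0.298, ωT=0.986589, cosh=1.527458, sinh=1.154611; start (x,ẋ)=(0.419516, 0.950091) → end (x,ẋ)=(0.667954, 0.850378)
phase 3: p=0.9446, T=0.353, ωT=1.168677, cosh=1.764255, sinh=1.453478; start (x,ẋ)=(0.667954, 0.850378) → end (x,ẋ)=(0.829863, 0.169057)
phase 4: p=1.2232, T=0.427, ωT=1.413669, cosh=2.177130, sinh=1.933881; start (x,ẋ)=(0.829863, 0.169057) → end (x,ẋ)=(0.465605, -2.150283)

x = 0.4656, ẋ = -2.1503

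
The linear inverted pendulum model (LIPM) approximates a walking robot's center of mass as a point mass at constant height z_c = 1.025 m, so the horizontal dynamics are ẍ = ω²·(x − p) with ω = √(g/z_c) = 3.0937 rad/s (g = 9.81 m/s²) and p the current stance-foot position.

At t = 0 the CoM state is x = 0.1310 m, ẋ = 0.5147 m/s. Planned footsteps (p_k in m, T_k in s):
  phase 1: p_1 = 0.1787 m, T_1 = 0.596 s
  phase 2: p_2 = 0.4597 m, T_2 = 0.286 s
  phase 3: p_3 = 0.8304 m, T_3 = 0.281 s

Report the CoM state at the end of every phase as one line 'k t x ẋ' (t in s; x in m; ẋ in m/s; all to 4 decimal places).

1 0.5960 0.5368 1.2127
2 0.8820 0.9629 1.9589
3 1.1630 1.6386 3.1498

phase 1: p=0.1787, T=0.596, ωT=1.843845, cosh=3.239502, sinh=3.081294; start (x,ẋ)=(0.131000, 0.514700) → end (x,ẋ)=(0.536812, 1.212667)
phase 2: p=0.4597, T=0.286, ωT=0.884798, cosh=1.417646, sinh=1.004849; start (x,ẋ)=(0.536812, 1.212667) → end (x,ẋ)=(0.962897, 1.958850)
phase 3: p=0.8304, T=0.281, ωT=0.869330, cosh=1.402272, sinh=0.983039; start (x,ẋ)=(0.962897, 1.958850) → end (x,ẋ)=(1.638632, 3.149796)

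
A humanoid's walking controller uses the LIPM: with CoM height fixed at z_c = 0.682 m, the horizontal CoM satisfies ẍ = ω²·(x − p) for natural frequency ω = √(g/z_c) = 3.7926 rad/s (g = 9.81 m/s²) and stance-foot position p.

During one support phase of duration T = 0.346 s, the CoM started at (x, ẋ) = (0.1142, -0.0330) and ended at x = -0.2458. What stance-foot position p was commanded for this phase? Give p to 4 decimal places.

p = 0.4620

ωT = 3.7926·0.346 = 1.312240; cosh(ωT) = 1.991850, sinh(ωT) = 1.722633
x(T) = p + (x₀−p)·cosh(ωT) + (ẋ₀/ω)·sinh(ωT) ⇒ p·(1 − cosh) = x(T) − x₀·cosh − (ẋ₀/ω)·sinh
numerator   = -0.2458 − (0.1142)·1.991850 − (-0.0330/3.7926)·1.722633 = -0.458280
denominator = 1 − 1.991850 = -0.991850
p = -0.458280 / -0.991850 = 0.4620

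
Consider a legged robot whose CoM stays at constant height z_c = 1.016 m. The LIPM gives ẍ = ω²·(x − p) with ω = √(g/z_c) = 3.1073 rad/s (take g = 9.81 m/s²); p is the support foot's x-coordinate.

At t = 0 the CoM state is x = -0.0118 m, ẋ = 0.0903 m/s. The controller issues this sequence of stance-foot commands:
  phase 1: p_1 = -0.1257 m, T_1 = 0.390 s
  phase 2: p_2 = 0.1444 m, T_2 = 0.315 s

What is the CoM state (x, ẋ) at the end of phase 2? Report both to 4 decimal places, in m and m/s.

x = 0.3781, ẋ = 1.0121

phase 1: p=-0.1257, T=0.390, ωT=1.211847, cosh=1.828666, sinh=1.531019; start (x,ẋ)=(-0.011800, 0.090300) → end (x,ẋ)=(0.127077, 0.706989)
phase 2: p=0.1444, T=0.315, ωT=0.978800, cosh=1.518511, sinh=1.142749; start (x,ẋ)=(0.127077, 0.706989) → end (x,ẋ)=(0.378099, 1.012060)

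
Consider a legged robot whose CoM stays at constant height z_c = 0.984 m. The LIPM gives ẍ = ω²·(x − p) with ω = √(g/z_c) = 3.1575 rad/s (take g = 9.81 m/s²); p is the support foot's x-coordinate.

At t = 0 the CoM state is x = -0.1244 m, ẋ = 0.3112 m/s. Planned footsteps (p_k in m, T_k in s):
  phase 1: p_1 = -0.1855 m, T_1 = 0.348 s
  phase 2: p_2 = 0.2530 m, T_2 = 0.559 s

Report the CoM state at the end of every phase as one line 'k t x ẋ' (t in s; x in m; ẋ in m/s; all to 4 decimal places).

phase 1: p=-0.1855, T=0.348, ωT=1.098810, cosh=1.666930, sinh=1.333663; start (x,ẋ)=(-0.124400, 0.311200) → end (x,ẋ)=(0.047794, 0.776043)
phase 2: p=0.2530, T=0.559, ωT=1.765043, cosh=3.006500, sinh=2.835321; start (x,ẋ)=(0.047794, 0.776043) → end (x,ẋ)=(0.332907, 0.496062)

1 0.3480 0.0478 0.7760
2 0.9070 0.3329 0.4961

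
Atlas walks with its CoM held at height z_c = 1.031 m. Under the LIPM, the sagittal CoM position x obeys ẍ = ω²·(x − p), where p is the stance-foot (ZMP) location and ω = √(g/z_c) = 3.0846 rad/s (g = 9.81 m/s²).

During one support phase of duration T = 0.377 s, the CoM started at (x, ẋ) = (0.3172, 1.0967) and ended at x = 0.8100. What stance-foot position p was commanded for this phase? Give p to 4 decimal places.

p = 0.3441

ωT = 3.0846·0.377 = 1.162894; cosh(ωT) = 1.755880, sinh(ωT) = 1.443299
x(T) = p + (x₀−p)·cosh(ωT) + (ẋ₀/ω)·sinh(ωT) ⇒ p·(1 − cosh) = x(T) − x₀·cosh − (ẋ₀/ω)·sinh
numerator   = 0.8100 − (0.3172)·1.755880 − (1.0967/3.0846)·1.443299 = -0.260116
denominator = 1 − 1.755880 = -0.755880
p = -0.260116 / -0.755880 = 0.3441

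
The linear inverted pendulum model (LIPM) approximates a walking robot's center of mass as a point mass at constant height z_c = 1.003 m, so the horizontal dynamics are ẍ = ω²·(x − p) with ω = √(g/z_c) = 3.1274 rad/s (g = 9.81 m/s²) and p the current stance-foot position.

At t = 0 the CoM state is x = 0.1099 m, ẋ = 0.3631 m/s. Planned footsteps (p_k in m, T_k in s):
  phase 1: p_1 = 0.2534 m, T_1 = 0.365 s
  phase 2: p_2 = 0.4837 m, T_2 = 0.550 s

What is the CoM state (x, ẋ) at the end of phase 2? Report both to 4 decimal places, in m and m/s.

phase 1: p=0.2534, T=0.365, ωT=1.141501, cosh=1.725402, sinh=1.406063; start (x,ẋ)=(0.109900, 0.363100) → end (x,ẋ)=(0.169053, -0.004522)
phase 2: p=0.4837, T=0.550, ωT=1.720070, cosh=2.881987, sinh=2.702933; start (x,ẋ)=(0.169053, -0.004522) → end (x,ẋ)=(-0.427018, -2.672794)

x = -0.4270, ẋ = -2.6728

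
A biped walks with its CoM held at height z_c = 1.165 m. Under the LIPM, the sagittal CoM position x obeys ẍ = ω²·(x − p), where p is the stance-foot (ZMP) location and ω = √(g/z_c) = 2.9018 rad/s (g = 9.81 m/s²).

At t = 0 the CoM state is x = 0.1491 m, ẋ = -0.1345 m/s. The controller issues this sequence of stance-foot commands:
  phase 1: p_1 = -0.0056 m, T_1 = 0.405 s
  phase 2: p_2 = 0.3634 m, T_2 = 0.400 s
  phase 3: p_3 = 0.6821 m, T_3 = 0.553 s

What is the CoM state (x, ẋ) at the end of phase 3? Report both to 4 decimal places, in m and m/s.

phase 1: p=-0.0056, T=0.405, ωT=1.175229, cosh=1.773816, sinh=1.465068; start (x,ẋ)=(0.149100, -0.134500) → end (x,ẋ)=(0.200903, 0.419103)
phase 2: p=0.3634, T=0.400, ωT=1.160720, cosh=1.752746, sinh=1.439485; start (x,ẋ)=(0.200903, 0.419103) → end (x,ẋ)=(0.286487, 0.055814)
phase 3: p=0.6821, T=0.553, ωT=1.604695, cosh=2.588647, sinh=2.387696; start (x,ẋ)=(0.286487, 0.055814) → end (x,ẋ)=(-0.296078, -2.596571)

x = -0.2961, ẋ = -2.5966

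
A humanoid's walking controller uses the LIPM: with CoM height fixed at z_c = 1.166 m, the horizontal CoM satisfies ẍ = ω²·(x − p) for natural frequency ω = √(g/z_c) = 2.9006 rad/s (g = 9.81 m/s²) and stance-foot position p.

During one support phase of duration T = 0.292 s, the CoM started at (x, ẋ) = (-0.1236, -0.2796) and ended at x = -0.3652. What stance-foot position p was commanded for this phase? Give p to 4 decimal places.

p = 0.2700

ωT = 2.9006·0.292 = 0.846975; cosh(ωT) = 1.380645, sinh(ωT) = 0.951935
x(T) = p + (x₀−p)·cosh(ωT) + (ẋ₀/ω)·sinh(ωT) ⇒ p·(1 − cosh) = x(T) − x₀·cosh − (ẋ₀/ω)·sinh
numerator   = -0.3652 − (-0.1236)·1.380645 − (-0.2796/2.9006)·0.951935 = -0.102792
denominator = 1 − 1.380645 = -0.380645
p = -0.102792 / -0.380645 = 0.2700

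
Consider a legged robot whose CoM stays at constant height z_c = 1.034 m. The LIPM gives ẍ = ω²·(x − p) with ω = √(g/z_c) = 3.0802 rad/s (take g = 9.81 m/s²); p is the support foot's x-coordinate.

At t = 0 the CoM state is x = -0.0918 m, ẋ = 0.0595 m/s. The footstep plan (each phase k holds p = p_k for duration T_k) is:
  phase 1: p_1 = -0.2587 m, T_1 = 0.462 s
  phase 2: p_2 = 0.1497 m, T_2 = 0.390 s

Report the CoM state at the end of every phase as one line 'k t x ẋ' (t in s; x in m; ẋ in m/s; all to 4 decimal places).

1 0.4620 0.1455 1.1354
2 0.8520 0.6993 2.0382

phase 1: p=-0.2587, T=0.462, ωT=1.423052, cosh=2.195373, sinh=1.954395; start (x,ẋ)=(-0.091800, 0.059500) → end (x,ẋ)=(0.145461, 1.135351)
phase 2: p=0.1497, T=0.390, ωT=1.201278, cosh=1.812586, sinh=1.511777; start (x,ẋ)=(0.145461, 1.135351) → end (x,ẋ)=(0.699251, 2.038180)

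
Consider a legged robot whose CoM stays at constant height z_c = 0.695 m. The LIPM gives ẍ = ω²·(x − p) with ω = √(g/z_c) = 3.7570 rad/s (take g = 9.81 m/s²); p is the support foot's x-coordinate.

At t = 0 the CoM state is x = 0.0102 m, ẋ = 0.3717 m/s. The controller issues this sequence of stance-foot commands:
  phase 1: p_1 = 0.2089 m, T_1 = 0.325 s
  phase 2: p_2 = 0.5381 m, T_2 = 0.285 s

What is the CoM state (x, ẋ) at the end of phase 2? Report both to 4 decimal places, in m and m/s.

x = -0.5070, ẋ = -3.3897

phase 1: p=0.2089, T=0.325, ωT=1.221025, cosh=1.842795, sinh=1.547867; start (x,ẋ)=(0.010200, 0.371700) → end (x,ẋ)=(-0.004125, -0.470540)
phase 2: p=0.5381, T=0.285, ωT=1.070745, cosh=1.630153, sinh=1.287400; start (x,ẋ)=(-0.004125, -0.470540) → end (x,ẋ)=(-0.507047, -3.389663)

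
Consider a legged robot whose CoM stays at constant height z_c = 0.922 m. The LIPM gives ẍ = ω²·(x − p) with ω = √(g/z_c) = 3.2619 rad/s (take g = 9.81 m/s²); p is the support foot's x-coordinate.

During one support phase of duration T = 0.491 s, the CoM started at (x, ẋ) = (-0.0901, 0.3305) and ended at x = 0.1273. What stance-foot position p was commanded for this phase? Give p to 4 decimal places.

ωT = 3.2619·0.491 = 1.601593; cosh(ωT) = 2.581252, sinh(ωT) = 2.379677
x(T) = p + (x₀−p)·cosh(ωT) + (ẋ₀/ω)·sinh(ωT) ⇒ p·(1 − cosh) = x(T) − x₀·cosh − (ẋ₀/ω)·sinh
numerator   = 0.1273 − (-0.0901)·2.581252 − (0.3305/3.2619)·2.379677 = 0.118759
denominator = 1 − 2.581252 = -1.581252
p = 0.118759 / -1.581252 = -0.0751

p = -0.0751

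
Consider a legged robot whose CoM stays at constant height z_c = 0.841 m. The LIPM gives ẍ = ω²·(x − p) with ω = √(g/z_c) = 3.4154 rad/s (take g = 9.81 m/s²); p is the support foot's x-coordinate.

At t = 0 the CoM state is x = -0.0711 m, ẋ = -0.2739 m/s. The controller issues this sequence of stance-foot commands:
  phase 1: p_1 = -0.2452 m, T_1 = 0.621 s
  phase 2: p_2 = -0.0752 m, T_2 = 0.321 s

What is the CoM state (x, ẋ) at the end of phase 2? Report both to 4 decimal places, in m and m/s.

phase 1: p=-0.2452, T=0.621, ωT=2.120963, cosh=4.229542, sinh=4.109626; start (x,ẋ)=(-0.071100, -0.273900) → end (x,ẋ)=(0.161589, 1.285199)
phase 2: p=-0.0752, T=0.321, ωT=1.096343, cosh=1.663646, sinh=1.329555; start (x,ẋ)=(0.161589, 1.285199) → end (x,ẋ)=(0.819039, 3.213368)

x = 0.8190, ẋ = 3.2134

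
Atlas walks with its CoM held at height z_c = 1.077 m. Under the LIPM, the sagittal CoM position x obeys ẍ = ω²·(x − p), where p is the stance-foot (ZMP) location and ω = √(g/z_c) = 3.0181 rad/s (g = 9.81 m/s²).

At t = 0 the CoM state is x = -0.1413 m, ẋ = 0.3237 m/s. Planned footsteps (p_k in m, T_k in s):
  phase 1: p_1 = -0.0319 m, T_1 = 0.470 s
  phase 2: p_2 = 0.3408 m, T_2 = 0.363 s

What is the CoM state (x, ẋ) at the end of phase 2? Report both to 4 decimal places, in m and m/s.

x = -0.3009, ẋ = -1.5077

phase 1: p=-0.0319, T=0.470, ωT=1.418507, cosh=2.186512, sinh=1.944437; start (x,ẋ)=(-0.141300, 0.323700) → end (x,ẋ)=(-0.062558, 0.065760)
phase 2: p=0.3408, T=0.363, ωT=1.095570, cosh=1.662618, sinh=1.328270; start (x,ẋ)=(-0.062558, 0.065760) → end (x,ẋ)=(-0.300889, -1.507668)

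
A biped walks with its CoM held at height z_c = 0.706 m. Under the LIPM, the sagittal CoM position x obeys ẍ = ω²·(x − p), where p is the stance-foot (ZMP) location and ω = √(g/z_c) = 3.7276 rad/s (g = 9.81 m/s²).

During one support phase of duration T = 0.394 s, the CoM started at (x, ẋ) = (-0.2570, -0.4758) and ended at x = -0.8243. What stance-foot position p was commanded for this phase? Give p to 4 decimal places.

p = -0.0202

ωT = 3.7276·0.394 = 1.468674; cosh(ωT) = 2.286852, sinh(ωT) = 2.056622
x(T) = p + (x₀−p)·cosh(ωT) + (ẋ₀/ω)·sinh(ωT) ⇒ p·(1 − cosh) = x(T) − x₀·cosh − (ẋ₀/ω)·sinh
numerator   = -0.8243 − (-0.2570)·2.286852 − (-0.4758/3.7276)·2.056622 = 0.025933
denominator = 1 − 2.286852 = -1.286852
p = 0.025933 / -1.286852 = -0.0202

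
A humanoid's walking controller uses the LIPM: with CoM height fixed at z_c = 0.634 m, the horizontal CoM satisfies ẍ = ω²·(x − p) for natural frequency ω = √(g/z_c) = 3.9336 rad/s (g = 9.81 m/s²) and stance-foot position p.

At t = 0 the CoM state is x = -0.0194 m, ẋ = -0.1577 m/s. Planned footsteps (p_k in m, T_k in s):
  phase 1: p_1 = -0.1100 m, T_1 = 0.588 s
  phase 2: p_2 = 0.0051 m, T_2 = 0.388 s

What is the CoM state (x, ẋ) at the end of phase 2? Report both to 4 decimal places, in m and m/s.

phase 1: p=-0.1100, T=0.588, ωT=2.312957, cosh=5.101612, sinh=5.002644; start (x,ẋ)=(-0.019400, -0.157700) → end (x,ẋ)=(0.151648, 0.978339)
phase 2: p=0.0051, T=0.388, ωT=1.526237, cosh=2.409091, sinh=2.191739; start (x,ẋ)=(0.151648, 0.978339) → end (x,ẋ)=(0.903261, 3.620357)

x = 0.9033, ẋ = 3.6204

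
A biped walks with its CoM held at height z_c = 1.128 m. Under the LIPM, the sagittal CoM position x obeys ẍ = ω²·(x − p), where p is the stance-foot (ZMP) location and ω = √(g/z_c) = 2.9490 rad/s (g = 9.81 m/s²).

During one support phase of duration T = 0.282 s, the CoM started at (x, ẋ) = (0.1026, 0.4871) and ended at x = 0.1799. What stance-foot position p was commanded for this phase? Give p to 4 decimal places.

p = 0.3114

ωT = 2.9490·0.282 = 0.831618; cosh(ωT) = 1.366188, sinh(ωT) = 0.930844
x(T) = p + (x₀−p)·cosh(ωT) + (ẋ₀/ω)·sinh(ωT) ⇒ p·(1 − cosh) = x(T) − x₀·cosh − (ẋ₀/ω)·sinh
numerator   = 0.1799 − (0.1026)·1.366188 − (0.4871/2.9490)·0.930844 = -0.114023
denominator = 1 − 1.366188 = -0.366188
p = -0.114023 / -0.366188 = 0.3114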